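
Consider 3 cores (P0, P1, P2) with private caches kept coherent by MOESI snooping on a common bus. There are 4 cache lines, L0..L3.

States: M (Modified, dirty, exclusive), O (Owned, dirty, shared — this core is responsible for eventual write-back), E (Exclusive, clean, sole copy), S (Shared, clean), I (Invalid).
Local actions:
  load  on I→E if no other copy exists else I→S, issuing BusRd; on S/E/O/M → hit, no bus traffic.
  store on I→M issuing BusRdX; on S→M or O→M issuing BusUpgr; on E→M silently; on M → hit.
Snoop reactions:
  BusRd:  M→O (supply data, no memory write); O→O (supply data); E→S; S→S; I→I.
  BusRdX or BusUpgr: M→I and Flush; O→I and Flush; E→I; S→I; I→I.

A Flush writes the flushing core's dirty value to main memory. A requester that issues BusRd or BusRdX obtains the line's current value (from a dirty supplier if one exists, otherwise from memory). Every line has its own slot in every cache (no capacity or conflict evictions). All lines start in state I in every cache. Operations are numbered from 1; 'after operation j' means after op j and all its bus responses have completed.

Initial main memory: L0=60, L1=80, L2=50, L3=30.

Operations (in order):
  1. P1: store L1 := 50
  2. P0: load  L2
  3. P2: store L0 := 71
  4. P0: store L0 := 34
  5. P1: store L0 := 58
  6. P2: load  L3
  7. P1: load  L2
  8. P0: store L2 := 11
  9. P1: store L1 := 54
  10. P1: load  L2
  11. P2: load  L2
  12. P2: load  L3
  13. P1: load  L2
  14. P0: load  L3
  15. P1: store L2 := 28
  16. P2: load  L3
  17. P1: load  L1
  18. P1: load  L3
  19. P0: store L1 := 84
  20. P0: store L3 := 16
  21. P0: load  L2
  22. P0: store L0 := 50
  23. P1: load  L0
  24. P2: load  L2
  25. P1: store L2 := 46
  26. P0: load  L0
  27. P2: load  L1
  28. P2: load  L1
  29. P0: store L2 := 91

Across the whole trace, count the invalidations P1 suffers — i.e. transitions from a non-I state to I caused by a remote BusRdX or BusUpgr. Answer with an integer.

invalidations = 5

[1] P1: store L1 := 50 | P0:I, P1:M(50), P2:I | bus: BusRdX
[2] P0: load  L2 | P0:E(50), P1:I, P2:I | bus: BusRd
[3] P2: store L0 := 71 | P0:I, P1:I, P2:M(71) | bus: BusRdX
[4] P0: store L0 := 34 | P0:M(34), P1:I, P2:I | bus: BusRdX,Flush
[5] P1: store L0 := 58 | P0:I, P1:M(58), P2:I | bus: BusRdX,Flush
[6] P2: load  L3 | P0:I, P1:I, P2:E(30) | bus: BusRd
[7] P1: load  L2 | P0:S(50), P1:S(50), P2:I | bus: BusRd
[8] P0: store L2 := 11 | P0:M(11), P1:I, P2:I | bus: BusUpgr
[9] P1: store L1 := 54 | P0:I, P1:M(54), P2:I | bus: none
[10] P1: load  L2 | P0:O(11), P1:S(11), P2:I | bus: BusRd
[11] P2: load  L2 | P0:O(11), P1:S(11), P2:S(11) | bus: BusRd
[12] P2: load  L3 | P0:I, P1:I, P2:E(30) | bus: none
[13] P1: load  L2 | P0:O(11), P1:S(11), P2:S(11) | bus: none
[14] P0: load  L3 | P0:S(30), P1:I, P2:S(30) | bus: BusRd
[15] P1: store L2 := 28 | P0:I, P1:M(28), P2:I | bus: BusUpgr,Flush
[16] P2: load  L3 | P0:S(30), P1:I, P2:S(30) | bus: none
[17] P1: load  L1 | P0:I, P1:M(54), P2:I | bus: none
[18] P1: load  L3 | P0:S(30), P1:S(30), P2:S(30) | bus: BusRd
[19] P0: store L1 := 84 | P0:M(84), P1:I, P2:I | bus: BusRdX,Flush
[20] P0: store L3 := 16 | P0:M(16), P1:I, P2:I | bus: BusUpgr
[21] P0: load  L2 | P0:S(28), P1:O(28), P2:I | bus: BusRd
[22] P0: store L0 := 50 | P0:M(50), P1:I, P2:I | bus: BusRdX,Flush
[23] P1: load  L0 | P0:O(50), P1:S(50), P2:I | bus: BusRd
[24] P2: load  L2 | P0:S(28), P1:O(28), P2:S(28) | bus: BusRd
[25] P1: store L2 := 46 | P0:I, P1:M(46), P2:I | bus: BusUpgr
[26] P0: load  L0 | P0:O(50), P1:S(50), P2:I | bus: none
[27] P2: load  L1 | P0:O(84), P1:I, P2:S(84) | bus: BusRd
[28] P2: load  L1 | P0:O(84), P1:I, P2:S(84) | bus: none
[29] P0: store L2 := 91 | P0:M(91), P1:I, P2:I | bus: BusRdX,Flush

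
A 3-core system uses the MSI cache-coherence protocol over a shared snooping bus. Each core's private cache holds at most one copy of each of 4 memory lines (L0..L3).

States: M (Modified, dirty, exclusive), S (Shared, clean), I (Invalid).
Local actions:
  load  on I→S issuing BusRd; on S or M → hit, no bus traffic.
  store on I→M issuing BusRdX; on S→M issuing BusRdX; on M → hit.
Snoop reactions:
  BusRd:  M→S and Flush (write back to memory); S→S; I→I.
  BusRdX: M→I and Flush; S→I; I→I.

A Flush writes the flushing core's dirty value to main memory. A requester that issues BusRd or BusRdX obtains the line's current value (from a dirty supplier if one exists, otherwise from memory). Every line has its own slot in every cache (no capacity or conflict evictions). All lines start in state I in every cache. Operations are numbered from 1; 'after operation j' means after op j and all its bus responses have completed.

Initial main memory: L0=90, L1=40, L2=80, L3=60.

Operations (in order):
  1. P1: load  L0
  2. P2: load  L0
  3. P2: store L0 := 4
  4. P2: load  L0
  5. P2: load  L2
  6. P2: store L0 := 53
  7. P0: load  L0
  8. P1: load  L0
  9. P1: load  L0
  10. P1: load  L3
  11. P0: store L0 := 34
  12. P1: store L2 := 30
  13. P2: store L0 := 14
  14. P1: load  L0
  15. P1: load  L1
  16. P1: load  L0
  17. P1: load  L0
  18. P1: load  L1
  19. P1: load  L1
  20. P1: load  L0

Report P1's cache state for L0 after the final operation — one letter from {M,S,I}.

1. P1: load  L0  bus=[BusRd]  L0: P0=I P1=S P2=I  mem[L0]=90
2. P2: load  L0  bus=[BusRd]  L0: P0=I P1=S P2=S  mem[L0]=90
3. P2: store L0 := 4  bus=[BusRdX]  L0: P0=I P1=I P2=M  mem[L0]=90
4. P2: load  L0  bus=[-]  L0: P0=I P1=I P2=M  mem[L0]=90
5. P2: load  L2  bus=[BusRd]  L2: P0=I P1=I P2=S  mem[L2]=80
6. P2: store L0 := 53  bus=[-]  L0: P0=I P1=I P2=M  mem[L0]=90
7. P0: load  L0  bus=[BusRd,Flush]  L0: P0=S P1=I P2=S  mem[L0]=53
8. P1: load  L0  bus=[BusRd]  L0: P0=S P1=S P2=S  mem[L0]=53
9. P1: load  L0  bus=[-]  L0: P0=S P1=S P2=S  mem[L0]=53
10. P1: load  L3  bus=[BusRd]  L3: P0=I P1=S P2=I  mem[L3]=60
11. P0: store L0 := 34  bus=[BusRdX]  L0: P0=M P1=I P2=I  mem[L0]=53
12. P1: store L2 := 30  bus=[BusRdX]  L2: P0=I P1=M P2=I  mem[L2]=80
13. P2: store L0 := 14  bus=[BusRdX,Flush]  L0: P0=I P1=I P2=M  mem[L0]=34
14. P1: load  L0  bus=[BusRd,Flush]  L0: P0=I P1=S P2=S  mem[L0]=14
15. P1: load  L1  bus=[BusRd]  L1: P0=I P1=S P2=I  mem[L1]=40
16. P1: load  L0  bus=[-]  L0: P0=I P1=S P2=S  mem[L0]=14
17. P1: load  L0  bus=[-]  L0: P0=I P1=S P2=S  mem[L0]=14
18. P1: load  L1  bus=[-]  L1: P0=I P1=S P2=I  mem[L1]=40
19. P1: load  L1  bus=[-]  L1: P0=I P1=S P2=I  mem[L1]=40
20. P1: load  L0  bus=[-]  L0: P0=I P1=S P2=S  mem[L0]=14

state = S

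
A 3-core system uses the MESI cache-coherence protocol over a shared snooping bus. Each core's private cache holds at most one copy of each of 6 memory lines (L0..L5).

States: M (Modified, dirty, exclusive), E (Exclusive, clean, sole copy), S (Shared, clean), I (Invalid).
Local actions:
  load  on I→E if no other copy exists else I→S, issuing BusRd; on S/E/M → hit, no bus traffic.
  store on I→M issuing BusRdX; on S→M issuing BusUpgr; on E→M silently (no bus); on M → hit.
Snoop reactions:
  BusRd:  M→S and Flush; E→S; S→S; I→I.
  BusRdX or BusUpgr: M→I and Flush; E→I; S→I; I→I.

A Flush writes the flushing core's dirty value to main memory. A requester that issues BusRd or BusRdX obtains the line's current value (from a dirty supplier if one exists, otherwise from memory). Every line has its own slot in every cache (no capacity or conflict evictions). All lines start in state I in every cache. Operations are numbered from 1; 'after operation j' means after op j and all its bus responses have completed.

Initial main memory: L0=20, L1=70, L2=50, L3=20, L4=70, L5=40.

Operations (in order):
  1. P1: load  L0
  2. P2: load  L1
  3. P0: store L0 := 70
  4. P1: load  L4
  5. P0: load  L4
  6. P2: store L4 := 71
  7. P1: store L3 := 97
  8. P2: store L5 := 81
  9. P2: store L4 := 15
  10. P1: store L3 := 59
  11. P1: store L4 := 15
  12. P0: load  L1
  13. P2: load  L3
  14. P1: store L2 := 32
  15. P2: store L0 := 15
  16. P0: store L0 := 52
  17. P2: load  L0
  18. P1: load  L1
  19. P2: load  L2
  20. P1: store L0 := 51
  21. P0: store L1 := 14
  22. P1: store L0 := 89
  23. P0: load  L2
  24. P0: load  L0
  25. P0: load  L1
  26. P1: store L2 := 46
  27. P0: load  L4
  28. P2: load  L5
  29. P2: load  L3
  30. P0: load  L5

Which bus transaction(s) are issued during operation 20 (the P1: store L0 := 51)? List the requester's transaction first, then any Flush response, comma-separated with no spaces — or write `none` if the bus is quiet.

1. P1: load  L0  bus=[BusRd]  L0: P0=I P1=E P2=I  mem[L0]=20
2. P2: load  L1  bus=[BusRd]  L1: P0=I P1=I P2=E  mem[L1]=70
3. P0: store L0 := 70  bus=[BusRdX]  L0: P0=M P1=I P2=I  mem[L0]=20
4. P1: load  L4  bus=[BusRd]  L4: P0=I P1=E P2=I  mem[L4]=70
5. P0: load  L4  bus=[BusRd]  L4: P0=S P1=S P2=I  mem[L4]=70
6. P2: store L4 := 71  bus=[BusRdX]  L4: P0=I P1=I P2=M  mem[L4]=70
7. P1: store L3 := 97  bus=[BusRdX]  L3: P0=I P1=M P2=I  mem[L3]=20
8. P2: store L5 := 81  bus=[BusRdX]  L5: P0=I P1=I P2=M  mem[L5]=40
9. P2: store L4 := 15  bus=[-]  L4: P0=I P1=I P2=M  mem[L4]=70
10. P1: store L3 := 59  bus=[-]  L3: P0=I P1=M P2=I  mem[L3]=20
11. P1: store L4 := 15  bus=[BusRdX,Flush]  L4: P0=I P1=M P2=I  mem[L4]=15
12. P0: load  L1  bus=[BusRd]  L1: P0=S P1=I P2=S  mem[L1]=70
13. P2: load  L3  bus=[BusRd,Flush]  L3: P0=I P1=S P2=S  mem[L3]=59
14. P1: store L2 := 32  bus=[BusRdX]  L2: P0=I P1=M P2=I  mem[L2]=50
15. P2: store L0 := 15  bus=[BusRdX,Flush]  L0: P0=I P1=I P2=M  mem[L0]=70
16. P0: store L0 := 52  bus=[BusRdX,Flush]  L0: P0=M P1=I P2=I  mem[L0]=15
17. P2: load  L0  bus=[BusRd,Flush]  L0: P0=S P1=I P2=S  mem[L0]=52
18. P1: load  L1  bus=[BusRd]  L1: P0=S P1=S P2=S  mem[L1]=70
19. P2: load  L2  bus=[BusRd,Flush]  L2: P0=I P1=S P2=S  mem[L2]=32
20. P1: store L0 := 51  bus=[BusRdX]  L0: P0=I P1=M P2=I  mem[L0]=52
21. P0: store L1 := 14  bus=[BusUpgr]  L1: P0=M P1=I P2=I  mem[L1]=70
22. P1: store L0 := 89  bus=[-]  L0: P0=I P1=M P2=I  mem[L0]=52
23. P0: load  L2  bus=[BusRd]  L2: P0=S P1=S P2=S  mem[L2]=32
24. P0: load  L0  bus=[BusRd,Flush]  L0: P0=S P1=S P2=I  mem[L0]=89
25. P0: load  L1  bus=[-]  L1: P0=M P1=I P2=I  mem[L1]=70
26. P1: store L2 := 46  bus=[BusUpgr]  L2: P0=I P1=M P2=I  mem[L2]=32
27. P0: load  L4  bus=[BusRd,Flush]  L4: P0=S P1=S P2=I  mem[L4]=15
28. P2: load  L5  bus=[-]  L5: P0=I P1=I P2=M  mem[L5]=40
29. P2: load  L3  bus=[-]  L3: P0=I P1=S P2=S  mem[L3]=59
30. P0: load  L5  bus=[BusRd,Flush]  L5: P0=S P1=I P2=S  mem[L5]=81

bus = BusRdX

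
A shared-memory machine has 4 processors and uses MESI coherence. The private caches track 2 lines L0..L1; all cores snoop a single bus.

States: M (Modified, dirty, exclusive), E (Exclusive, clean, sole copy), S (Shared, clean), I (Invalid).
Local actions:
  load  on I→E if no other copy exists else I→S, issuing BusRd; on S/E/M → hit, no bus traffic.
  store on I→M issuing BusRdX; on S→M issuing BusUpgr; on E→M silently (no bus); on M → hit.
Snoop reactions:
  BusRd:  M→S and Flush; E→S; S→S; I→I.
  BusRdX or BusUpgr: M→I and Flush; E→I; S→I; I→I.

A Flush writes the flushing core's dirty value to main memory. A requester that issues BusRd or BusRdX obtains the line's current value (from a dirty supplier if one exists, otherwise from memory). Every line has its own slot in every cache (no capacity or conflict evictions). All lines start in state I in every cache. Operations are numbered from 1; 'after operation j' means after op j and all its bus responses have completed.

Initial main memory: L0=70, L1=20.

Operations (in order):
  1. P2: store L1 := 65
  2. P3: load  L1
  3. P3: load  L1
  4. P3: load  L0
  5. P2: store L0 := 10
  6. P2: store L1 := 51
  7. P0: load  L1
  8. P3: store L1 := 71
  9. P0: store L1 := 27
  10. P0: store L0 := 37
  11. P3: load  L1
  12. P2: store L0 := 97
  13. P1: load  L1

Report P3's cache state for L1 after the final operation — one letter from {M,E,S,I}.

[1] P2: store L1 := 65 | P0:I, P1:I, P2:M(65), P3:I | bus: BusRdX
[2] P3: load  L1 | P0:I, P1:I, P2:S(65), P3:S(65) | bus: BusRd,Flush
[3] P3: load  L1 | P0:I, P1:I, P2:S(65), P3:S(65) | bus: none
[4] P3: load  L0 | P0:I, P1:I, P2:I, P3:E(70) | bus: BusRd
[5] P2: store L0 := 10 | P0:I, P1:I, P2:M(10), P3:I | bus: BusRdX
[6] P2: store L1 := 51 | P0:I, P1:I, P2:M(51), P3:I | bus: BusUpgr
[7] P0: load  L1 | P0:S(51), P1:I, P2:S(51), P3:I | bus: BusRd,Flush
[8] P3: store L1 := 71 | P0:I, P1:I, P2:I, P3:M(71) | bus: BusRdX
[9] P0: store L1 := 27 | P0:M(27), P1:I, P2:I, P3:I | bus: BusRdX,Flush
[10] P0: store L0 := 37 | P0:M(37), P1:I, P2:I, P3:I | bus: BusRdX,Flush
[11] P3: load  L1 | P0:S(27), P1:I, P2:I, P3:S(27) | bus: BusRd,Flush
[12] P2: store L0 := 97 | P0:I, P1:I, P2:M(97), P3:I | bus: BusRdX,Flush
[13] P1: load  L1 | P0:S(27), P1:S(27), P2:I, P3:S(27) | bus: BusRd

state = S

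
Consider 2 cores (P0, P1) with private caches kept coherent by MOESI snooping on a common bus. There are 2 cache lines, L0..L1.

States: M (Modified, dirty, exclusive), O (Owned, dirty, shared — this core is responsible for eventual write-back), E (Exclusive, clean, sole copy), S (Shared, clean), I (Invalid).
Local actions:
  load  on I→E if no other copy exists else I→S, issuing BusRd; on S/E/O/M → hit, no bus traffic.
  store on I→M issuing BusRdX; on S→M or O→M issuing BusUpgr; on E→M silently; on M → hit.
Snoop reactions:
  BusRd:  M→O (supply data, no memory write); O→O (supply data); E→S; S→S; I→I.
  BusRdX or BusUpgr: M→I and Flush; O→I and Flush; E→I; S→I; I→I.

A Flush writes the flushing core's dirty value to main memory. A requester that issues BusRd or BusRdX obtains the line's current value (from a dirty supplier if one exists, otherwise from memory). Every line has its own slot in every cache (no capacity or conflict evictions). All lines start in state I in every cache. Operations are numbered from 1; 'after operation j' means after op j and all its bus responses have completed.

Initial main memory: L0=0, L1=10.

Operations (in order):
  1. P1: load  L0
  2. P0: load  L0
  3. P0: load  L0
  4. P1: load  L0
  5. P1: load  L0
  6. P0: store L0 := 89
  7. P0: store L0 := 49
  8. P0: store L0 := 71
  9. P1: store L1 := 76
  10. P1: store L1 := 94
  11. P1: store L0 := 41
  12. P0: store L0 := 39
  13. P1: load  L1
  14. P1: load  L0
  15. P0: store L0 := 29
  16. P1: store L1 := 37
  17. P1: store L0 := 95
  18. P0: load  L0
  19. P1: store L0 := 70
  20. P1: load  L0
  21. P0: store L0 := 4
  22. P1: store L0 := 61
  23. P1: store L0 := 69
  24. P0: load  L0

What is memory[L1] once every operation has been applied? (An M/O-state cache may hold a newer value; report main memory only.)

1. P1: load  L0  bus=[BusRd]  L0: P0=I P1=E  mem[L0]=0
2. P0: load  L0  bus=[BusRd]  L0: P0=S P1=S  mem[L0]=0
3. P0: load  L0  bus=[-]  L0: P0=S P1=S  mem[L0]=0
4. P1: load  L0  bus=[-]  L0: P0=S P1=S  mem[L0]=0
5. P1: load  L0  bus=[-]  L0: P0=S P1=S  mem[L0]=0
6. P0: store L0 := 89  bus=[BusUpgr]  L0: P0=M P1=I  mem[L0]=0
7. P0: store L0 := 49  bus=[-]  L0: P0=M P1=I  mem[L0]=0
8. P0: store L0 := 71  bus=[-]  L0: P0=M P1=I  mem[L0]=0
9. P1: store L1 := 76  bus=[BusRdX]  L1: P0=I P1=M  mem[L1]=10
10. P1: store L1 := 94  bus=[-]  L1: P0=I P1=M  mem[L1]=10
11. P1: store L0 := 41  bus=[BusRdX,Flush]  L0: P0=I P1=M  mem[L0]=71
12. P0: store L0 := 39  bus=[BusRdX,Flush]  L0: P0=M P1=I  mem[L0]=41
13. P1: load  L1  bus=[-]  L1: P0=I P1=M  mem[L1]=10
14. P1: load  L0  bus=[BusRd]  L0: P0=O P1=S  mem[L0]=41
15. P0: store L0 := 29  bus=[BusUpgr]  L0: P0=M P1=I  mem[L0]=41
16. P1: store L1 := 37  bus=[-]  L1: P0=I P1=M  mem[L1]=10
17. P1: store L0 := 95  bus=[BusRdX,Flush]  L0: P0=I P1=M  mem[L0]=29
18. P0: load  L0  bus=[BusRd]  L0: P0=S P1=O  mem[L0]=29
19. P1: store L0 := 70  bus=[BusUpgr]  L0: P0=I P1=M  mem[L0]=29
20. P1: load  L0  bus=[-]  L0: P0=I P1=M  mem[L0]=29
21. P0: store L0 := 4  bus=[BusRdX,Flush]  L0: P0=M P1=I  mem[L0]=70
22. P1: store L0 := 61  bus=[BusRdX,Flush]  L0: P0=I P1=M  mem[L0]=4
23. P1: store L0 := 69  bus=[-]  L0: P0=I P1=M  mem[L0]=4
24. P0: load  L0  bus=[BusRd]  L0: P0=S P1=O  mem[L0]=4

memory[L1] = 10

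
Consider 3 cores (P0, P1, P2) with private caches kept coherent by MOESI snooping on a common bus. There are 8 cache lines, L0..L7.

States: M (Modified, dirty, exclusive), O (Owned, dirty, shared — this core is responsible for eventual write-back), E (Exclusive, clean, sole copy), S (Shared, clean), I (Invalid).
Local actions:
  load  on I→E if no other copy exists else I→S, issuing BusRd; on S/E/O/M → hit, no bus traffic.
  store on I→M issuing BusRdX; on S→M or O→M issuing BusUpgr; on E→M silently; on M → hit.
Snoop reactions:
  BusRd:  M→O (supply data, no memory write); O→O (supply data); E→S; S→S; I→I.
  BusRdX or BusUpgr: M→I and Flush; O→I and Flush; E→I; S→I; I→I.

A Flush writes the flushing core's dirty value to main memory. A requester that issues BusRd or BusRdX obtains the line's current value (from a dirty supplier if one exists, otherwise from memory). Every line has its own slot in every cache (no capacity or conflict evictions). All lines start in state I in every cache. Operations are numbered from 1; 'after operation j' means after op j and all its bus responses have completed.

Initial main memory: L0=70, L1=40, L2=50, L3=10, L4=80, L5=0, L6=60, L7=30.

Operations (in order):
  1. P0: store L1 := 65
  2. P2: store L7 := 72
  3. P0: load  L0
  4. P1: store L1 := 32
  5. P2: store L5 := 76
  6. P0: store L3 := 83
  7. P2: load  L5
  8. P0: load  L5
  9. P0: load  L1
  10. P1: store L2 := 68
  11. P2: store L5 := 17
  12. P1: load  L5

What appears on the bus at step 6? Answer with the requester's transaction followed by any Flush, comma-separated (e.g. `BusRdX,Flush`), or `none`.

step 1: P0: store L1 := 65  ⟶  MII  (L1)  txn=BusRdX  M[L1]=40
step 2: P2: store L7 := 72  ⟶  IIM  (L7)  txn=BusRdX  M[L7]=30
step 3: P0: load  L0  ⟶  EII  (L0)  txn=BusRd  M[L0]=70
step 4: P1: store L1 := 32  ⟶  IMI  (L1)  txn=BusRdX+Flush  M[L1]=65
step 5: P2: store L5 := 76  ⟶  IIM  (L5)  txn=BusRdX  M[L5]=0
step 6: P0: store L3 := 83  ⟶  MII  (L3)  txn=BusRdX  M[L3]=10
step 7: P2: load  L5  ⟶  IIM  (L5)  txn=∅  M[L5]=0
step 8: P0: load  L5  ⟶  SIO  (L5)  txn=BusRd  M[L5]=0
step 9: P0: load  L1  ⟶  SOI  (L1)  txn=BusRd  M[L1]=65
step 10: P1: store L2 := 68  ⟶  IMI  (L2)  txn=BusRdX  M[L2]=50
step 11: P2: store L5 := 17  ⟶  IIM  (L5)  txn=BusUpgr  M[L5]=0
step 12: P1: load  L5  ⟶  ISO  (L5)  txn=BusRd  M[L5]=0

bus = BusRdX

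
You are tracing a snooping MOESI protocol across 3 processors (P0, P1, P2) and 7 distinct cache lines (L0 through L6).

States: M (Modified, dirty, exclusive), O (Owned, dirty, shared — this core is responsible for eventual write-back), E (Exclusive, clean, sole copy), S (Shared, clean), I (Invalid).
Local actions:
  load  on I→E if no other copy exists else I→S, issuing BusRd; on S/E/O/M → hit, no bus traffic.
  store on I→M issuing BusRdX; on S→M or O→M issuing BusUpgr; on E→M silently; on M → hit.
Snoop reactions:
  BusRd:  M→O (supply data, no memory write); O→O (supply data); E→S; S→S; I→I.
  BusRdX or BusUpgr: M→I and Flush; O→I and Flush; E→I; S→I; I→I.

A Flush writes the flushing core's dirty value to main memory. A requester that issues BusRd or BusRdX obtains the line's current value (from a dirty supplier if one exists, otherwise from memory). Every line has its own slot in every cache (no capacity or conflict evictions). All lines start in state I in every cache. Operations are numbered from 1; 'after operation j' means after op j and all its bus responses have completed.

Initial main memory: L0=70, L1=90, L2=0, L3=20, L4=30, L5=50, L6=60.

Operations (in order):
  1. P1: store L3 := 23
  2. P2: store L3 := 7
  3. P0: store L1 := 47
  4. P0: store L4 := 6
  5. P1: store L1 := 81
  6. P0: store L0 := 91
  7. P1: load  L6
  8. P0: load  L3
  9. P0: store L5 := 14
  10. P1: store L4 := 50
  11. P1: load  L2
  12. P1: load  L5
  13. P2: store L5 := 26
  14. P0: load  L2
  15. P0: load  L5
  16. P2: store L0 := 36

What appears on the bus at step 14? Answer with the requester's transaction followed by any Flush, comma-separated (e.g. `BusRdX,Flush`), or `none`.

bus = BusRd

step 1: P1: store L3 := 23  ⟶  IMI  (L3)  txn=BusRdX  M[L3]=20
step 2: P2: store L3 := 7  ⟶  IIM  (L3)  txn=BusRdX+Flush  M[L3]=23
step 3: P0: store L1 := 47  ⟶  MII  (L1)  txn=BusRdX  M[L1]=90
step 4: P0: store L4 := 6  ⟶  MII  (L4)  txn=BusRdX  M[L4]=30
step 5: P1: store L1 := 81  ⟶  IMI  (L1)  txn=BusRdX+Flush  M[L1]=47
step 6: P0: store L0 := 91  ⟶  MII  (L0)  txn=BusRdX  M[L0]=70
step 7: P1: load  L6  ⟶  IEI  (L6)  txn=BusRd  M[L6]=60
step 8: P0: load  L3  ⟶  SIO  (L3)  txn=BusRd  M[L3]=23
step 9: P0: store L5 := 14  ⟶  MII  (L5)  txn=BusRdX  M[L5]=50
step 10: P1: store L4 := 50  ⟶  IMI  (L4)  txn=BusRdX+Flush  M[L4]=6
step 11: P1: load  L2  ⟶  IEI  (L2)  txn=BusRd  M[L2]=0
step 12: P1: load  L5  ⟶  OSI  (L5)  txn=BusRd  M[L5]=50
step 13: P2: store L5 := 26  ⟶  IIM  (L5)  txn=BusRdX+Flush  M[L5]=14
step 14: P0: load  L2  ⟶  SSI  (L2)  txn=BusRd  M[L2]=0
step 15: P0: load  L5  ⟶  SIO  (L5)  txn=BusRd  M[L5]=14
step 16: P2: store L0 := 36  ⟶  IIM  (L0)  txn=BusRdX+Flush  M[L0]=91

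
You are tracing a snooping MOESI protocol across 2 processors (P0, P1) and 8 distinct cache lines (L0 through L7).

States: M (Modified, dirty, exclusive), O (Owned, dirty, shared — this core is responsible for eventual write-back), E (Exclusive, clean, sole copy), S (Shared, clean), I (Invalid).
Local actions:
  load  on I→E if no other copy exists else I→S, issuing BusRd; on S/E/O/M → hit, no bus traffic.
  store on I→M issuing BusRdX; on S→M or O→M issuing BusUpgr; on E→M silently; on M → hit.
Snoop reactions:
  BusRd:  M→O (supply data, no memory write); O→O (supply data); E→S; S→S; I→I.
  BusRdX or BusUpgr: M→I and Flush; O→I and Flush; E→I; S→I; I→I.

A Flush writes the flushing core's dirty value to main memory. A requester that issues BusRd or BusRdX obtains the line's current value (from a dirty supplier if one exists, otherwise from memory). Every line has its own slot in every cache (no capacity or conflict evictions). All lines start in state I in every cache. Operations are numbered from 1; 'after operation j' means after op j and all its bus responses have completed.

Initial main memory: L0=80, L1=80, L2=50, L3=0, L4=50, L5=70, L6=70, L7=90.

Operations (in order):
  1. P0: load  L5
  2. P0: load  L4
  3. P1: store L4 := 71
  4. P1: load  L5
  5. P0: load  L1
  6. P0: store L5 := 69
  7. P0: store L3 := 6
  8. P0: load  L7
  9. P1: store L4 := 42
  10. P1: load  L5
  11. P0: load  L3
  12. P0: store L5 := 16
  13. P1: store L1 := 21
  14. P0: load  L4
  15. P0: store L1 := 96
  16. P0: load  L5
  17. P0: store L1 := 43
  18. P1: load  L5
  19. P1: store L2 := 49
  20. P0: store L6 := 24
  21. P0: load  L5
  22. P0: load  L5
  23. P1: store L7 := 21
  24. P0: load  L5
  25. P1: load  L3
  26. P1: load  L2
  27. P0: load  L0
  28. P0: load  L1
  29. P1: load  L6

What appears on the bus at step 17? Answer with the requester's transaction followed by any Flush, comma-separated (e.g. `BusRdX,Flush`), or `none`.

[1] P0: load  L5 | P0:E(70), P1:I | bus: BusRd
[2] P0: load  L4 | P0:E(50), P1:I | bus: BusRd
[3] P1: store L4 := 71 | P0:I, P1:M(71) | bus: BusRdX
[4] P1: load  L5 | P0:S(70), P1:S(70) | bus: BusRd
[5] P0: load  L1 | P0:E(80), P1:I | bus: BusRd
[6] P0: store L5 := 69 | P0:M(69), P1:I | bus: BusUpgr
[7] P0: store L3 := 6 | P0:M(6), P1:I | bus: BusRdX
[8] P0: load  L7 | P0:E(90), P1:I | bus: BusRd
[9] P1: store L4 := 42 | P0:I, P1:M(42) | bus: none
[10] P1: load  L5 | P0:O(69), P1:S(69) | bus: BusRd
[11] P0: load  L3 | P0:M(6), P1:I | bus: none
[12] P0: store L5 := 16 | P0:M(16), P1:I | bus: BusUpgr
[13] P1: store L1 := 21 | P0:I, P1:M(21) | bus: BusRdX
[14] P0: load  L4 | P0:S(42), P1:O(42) | bus: BusRd
[15] P0: store L1 := 96 | P0:M(96), P1:I | bus: BusRdX,Flush
[16] P0: load  L5 | P0:M(16), P1:I | bus: none
[17] P0: store L1 := 43 | P0:M(43), P1:I | bus: none
[18] P1: load  L5 | P0:O(16), P1:S(16) | bus: BusRd
[19] P1: store L2 := 49 | P0:I, P1:M(49) | bus: BusRdX
[20] P0: store L6 := 24 | P0:M(24), P1:I | bus: BusRdX
[21] P0: load  L5 | P0:O(16), P1:S(16) | bus: none
[22] P0: load  L5 | P0:O(16), P1:S(16) | bus: none
[23] P1: store L7 := 21 | P0:I, P1:M(21) | bus: BusRdX
[24] P0: load  L5 | P0:O(16), P1:S(16) | bus: none
[25] P1: load  L3 | P0:O(6), P1:S(6) | bus: BusRd
[26] P1: load  L2 | P0:I, P1:M(49) | bus: none
[27] P0: load  L0 | P0:E(80), P1:I | bus: BusRd
[28] P0: load  L1 | P0:M(43), P1:I | bus: none
[29] P1: load  L6 | P0:O(24), P1:S(24) | bus: BusRd

bus = none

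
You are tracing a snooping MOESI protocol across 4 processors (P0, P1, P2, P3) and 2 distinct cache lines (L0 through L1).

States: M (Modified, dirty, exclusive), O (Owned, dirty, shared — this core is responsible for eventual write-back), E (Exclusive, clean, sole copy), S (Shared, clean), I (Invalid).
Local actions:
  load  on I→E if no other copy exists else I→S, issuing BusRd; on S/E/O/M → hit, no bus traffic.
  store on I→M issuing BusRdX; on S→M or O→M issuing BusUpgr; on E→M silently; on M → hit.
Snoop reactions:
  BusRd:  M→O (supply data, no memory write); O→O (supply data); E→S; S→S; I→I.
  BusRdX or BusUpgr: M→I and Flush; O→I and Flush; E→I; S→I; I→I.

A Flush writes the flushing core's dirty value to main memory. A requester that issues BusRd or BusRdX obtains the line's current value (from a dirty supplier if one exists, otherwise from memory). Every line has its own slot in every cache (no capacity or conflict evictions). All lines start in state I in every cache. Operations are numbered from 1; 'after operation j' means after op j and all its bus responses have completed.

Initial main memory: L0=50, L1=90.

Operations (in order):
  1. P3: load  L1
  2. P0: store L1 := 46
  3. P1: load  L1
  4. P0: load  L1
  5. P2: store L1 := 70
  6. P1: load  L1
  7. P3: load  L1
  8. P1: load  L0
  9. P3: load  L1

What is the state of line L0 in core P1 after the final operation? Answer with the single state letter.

state = E

1. P3: load  L1  bus=[BusRd]  L1: P0=I P1=I P2=I P3=E  mem[L1]=90
2. P0: store L1 := 46  bus=[BusRdX]  L1: P0=M P1=I P2=I P3=I  mem[L1]=90
3. P1: load  L1  bus=[BusRd]  L1: P0=O P1=S P2=I P3=I  mem[L1]=90
4. P0: load  L1  bus=[-]  L1: P0=O P1=S P2=I P3=I  mem[L1]=90
5. P2: store L1 := 70  bus=[BusRdX,Flush]  L1: P0=I P1=I P2=M P3=I  mem[L1]=46
6. P1: load  L1  bus=[BusRd]  L1: P0=I P1=S P2=O P3=I  mem[L1]=46
7. P3: load  L1  bus=[BusRd]  L1: P0=I P1=S P2=O P3=S  mem[L1]=46
8. P1: load  L0  bus=[BusRd]  L0: P0=I P1=E P2=I P3=I  mem[L0]=50
9. P3: load  L1  bus=[-]  L1: P0=I P1=S P2=O P3=S  mem[L1]=46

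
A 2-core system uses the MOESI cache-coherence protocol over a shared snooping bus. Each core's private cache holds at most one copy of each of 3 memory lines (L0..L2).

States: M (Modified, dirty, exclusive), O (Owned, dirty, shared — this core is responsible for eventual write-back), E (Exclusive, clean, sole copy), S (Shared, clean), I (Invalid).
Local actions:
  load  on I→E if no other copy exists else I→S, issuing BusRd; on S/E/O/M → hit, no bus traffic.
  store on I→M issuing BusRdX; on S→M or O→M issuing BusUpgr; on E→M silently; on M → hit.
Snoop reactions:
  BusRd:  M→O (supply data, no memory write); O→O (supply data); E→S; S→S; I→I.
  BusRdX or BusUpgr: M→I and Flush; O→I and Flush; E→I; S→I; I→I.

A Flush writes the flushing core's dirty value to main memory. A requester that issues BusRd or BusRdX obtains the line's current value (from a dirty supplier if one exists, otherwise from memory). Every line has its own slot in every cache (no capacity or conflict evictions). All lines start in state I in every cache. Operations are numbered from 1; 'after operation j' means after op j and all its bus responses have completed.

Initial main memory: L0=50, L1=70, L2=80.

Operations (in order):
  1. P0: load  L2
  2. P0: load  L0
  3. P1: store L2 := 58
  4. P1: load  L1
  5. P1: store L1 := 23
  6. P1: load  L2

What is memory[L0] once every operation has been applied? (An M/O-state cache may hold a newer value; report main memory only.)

memory[L0] = 50

[1] P0: load  L2 | P0:E(80), P1:I | bus: BusRd
[2] P0: load  L0 | P0:E(50), P1:I | bus: BusRd
[3] P1: store L2 := 58 | P0:I, P1:M(58) | bus: BusRdX
[4] P1: load  L1 | P0:I, P1:E(70) | bus: BusRd
[5] P1: store L1 := 23 | P0:I, P1:M(23) | bus: none
[6] P1: load  L2 | P0:I, P1:M(58) | bus: none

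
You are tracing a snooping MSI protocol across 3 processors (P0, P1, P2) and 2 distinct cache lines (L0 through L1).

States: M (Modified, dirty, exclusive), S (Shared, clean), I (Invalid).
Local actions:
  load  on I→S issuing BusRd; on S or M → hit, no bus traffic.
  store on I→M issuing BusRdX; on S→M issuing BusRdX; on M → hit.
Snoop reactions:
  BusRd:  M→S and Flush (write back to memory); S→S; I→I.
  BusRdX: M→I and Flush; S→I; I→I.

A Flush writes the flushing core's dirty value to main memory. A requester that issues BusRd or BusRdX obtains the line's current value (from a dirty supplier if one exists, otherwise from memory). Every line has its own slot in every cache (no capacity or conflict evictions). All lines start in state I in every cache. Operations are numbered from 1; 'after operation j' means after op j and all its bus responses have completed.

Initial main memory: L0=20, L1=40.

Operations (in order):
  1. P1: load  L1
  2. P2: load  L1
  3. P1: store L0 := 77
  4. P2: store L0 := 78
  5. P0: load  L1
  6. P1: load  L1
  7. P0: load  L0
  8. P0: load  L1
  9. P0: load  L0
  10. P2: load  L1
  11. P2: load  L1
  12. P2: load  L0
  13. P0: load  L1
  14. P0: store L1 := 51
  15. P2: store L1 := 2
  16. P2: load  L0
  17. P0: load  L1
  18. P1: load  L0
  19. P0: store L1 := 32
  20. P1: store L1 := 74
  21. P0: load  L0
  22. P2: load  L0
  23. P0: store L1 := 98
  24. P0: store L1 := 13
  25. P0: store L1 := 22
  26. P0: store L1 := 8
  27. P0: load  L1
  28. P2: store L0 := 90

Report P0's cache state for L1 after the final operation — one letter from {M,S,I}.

state = M

  op1 P1: load  L1 → I/S/I on L1; bus BusRd; mem=40
  op2 P2: load  L1 → I/S/S on L1; bus BusRd; mem=40
  op3 P1: store L0 := 77 → I/M/I on L0; bus BusRdX; mem=20
  op4 P2: store L0 := 78 → I/I/M on L0; bus BusRdX Flush; mem=77
  op5 P0: load  L1 → S/S/S on L1; bus BusRd; mem=40
  op6 P1: load  L1 → S/S/S on L1; bus (none); mem=40
  op7 P0: load  L0 → S/I/S on L0; bus BusRd Flush; mem=78
  op8 P0: load  L1 → S/S/S on L1; bus (none); mem=40
  op9 P0: load  L0 → S/I/S on L0; bus (none); mem=78
  op10 P2: load  L1 → S/S/S on L1; bus (none); mem=40
  op11 P2: load  L1 → S/S/S on L1; bus (none); mem=40
  op12 P2: load  L0 → S/I/S on L0; bus (none); mem=78
  op13 P0: load  L1 → S/S/S on L1; bus (none); mem=40
  op14 P0: store L1 := 51 → M/I/I on L1; bus BusRdX; mem=40
  op15 P2: store L1 := 2 → I/I/M on L1; bus BusRdX Flush; mem=51
  op16 P2: load  L0 → S/I/S on L0; bus (none); mem=78
  op17 P0: load  L1 → S/I/S on L1; bus BusRd Flush; mem=2
  op18 P1: load  L0 → S/S/S on L0; bus BusRd; mem=78
  op19 P0: store L1 := 32 → M/I/I on L1; bus BusRdX; mem=2
  op20 P1: store L1 := 74 → I/M/I on L1; bus BusRdX Flush; mem=32
  op21 P0: load  L0 → S/S/S on L0; bus (none); mem=78
  op22 P2: load  L0 → S/S/S on L0; bus (none); mem=78
  op23 P0: store L1 := 98 → M/I/I on L1; bus BusRdX Flush; mem=74
  op24 P0: store L1 := 13 → M/I/I on L1; bus (none); mem=74
  op25 P0: store L1 := 22 → M/I/I on L1; bus (none); mem=74
  op26 P0: store L1 := 8 → M/I/I on L1; bus (none); mem=74
  op27 P0: load  L1 → M/I/I on L1; bus (none); mem=74
  op28 P2: store L0 := 90 → I/I/M on L0; bus BusRdX; mem=78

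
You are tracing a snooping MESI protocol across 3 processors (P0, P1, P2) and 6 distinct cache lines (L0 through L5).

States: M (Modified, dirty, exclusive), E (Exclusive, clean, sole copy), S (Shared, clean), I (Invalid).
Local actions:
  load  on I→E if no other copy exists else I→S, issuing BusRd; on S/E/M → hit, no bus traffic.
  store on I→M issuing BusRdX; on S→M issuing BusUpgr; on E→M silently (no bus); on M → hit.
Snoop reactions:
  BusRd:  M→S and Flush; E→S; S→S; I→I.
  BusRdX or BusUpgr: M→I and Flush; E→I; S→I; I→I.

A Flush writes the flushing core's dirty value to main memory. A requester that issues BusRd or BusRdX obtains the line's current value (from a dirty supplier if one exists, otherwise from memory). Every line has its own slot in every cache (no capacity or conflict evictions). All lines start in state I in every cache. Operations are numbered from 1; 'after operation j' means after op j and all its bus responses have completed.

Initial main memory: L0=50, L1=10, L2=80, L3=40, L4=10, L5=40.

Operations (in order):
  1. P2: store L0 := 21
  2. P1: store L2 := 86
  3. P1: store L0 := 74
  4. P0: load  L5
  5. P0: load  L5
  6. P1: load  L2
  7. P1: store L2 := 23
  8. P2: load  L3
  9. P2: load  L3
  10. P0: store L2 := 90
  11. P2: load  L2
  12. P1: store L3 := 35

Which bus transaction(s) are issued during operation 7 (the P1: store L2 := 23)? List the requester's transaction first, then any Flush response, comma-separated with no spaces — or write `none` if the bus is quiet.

step 1: P2: store L0 := 21  ⟶  IIM  (L0)  txn=BusRdX  M[L0]=50
step 2: P1: store L2 := 86  ⟶  IMI  (L2)  txn=BusRdX  M[L2]=80
step 3: P1: store L0 := 74  ⟶  IMI  (L0)  txn=BusRdX+Flush  M[L0]=21
step 4: P0: load  L5  ⟶  EII  (L5)  txn=BusRd  M[L5]=40
step 5: P0: load  L5  ⟶  EII  (L5)  txn=∅  M[L5]=40
step 6: P1: load  L2  ⟶  IMI  (L2)  txn=∅  M[L2]=80
step 7: P1: store L2 := 23  ⟶  IMI  (L2)  txn=∅  M[L2]=80
step 8: P2: load  L3  ⟶  IIE  (L3)  txn=BusRd  M[L3]=40
step 9: P2: load  L3  ⟶  IIE  (L3)  txn=∅  M[L3]=40
step 10: P0: store L2 := 90  ⟶  MII  (L2)  txn=BusRdX+Flush  M[L2]=23
step 11: P2: load  L2  ⟶  SIS  (L2)  txn=BusRd+Flush  M[L2]=90
step 12: P1: store L3 := 35  ⟶  IMI  (L3)  txn=BusRdX  M[L3]=40

bus = none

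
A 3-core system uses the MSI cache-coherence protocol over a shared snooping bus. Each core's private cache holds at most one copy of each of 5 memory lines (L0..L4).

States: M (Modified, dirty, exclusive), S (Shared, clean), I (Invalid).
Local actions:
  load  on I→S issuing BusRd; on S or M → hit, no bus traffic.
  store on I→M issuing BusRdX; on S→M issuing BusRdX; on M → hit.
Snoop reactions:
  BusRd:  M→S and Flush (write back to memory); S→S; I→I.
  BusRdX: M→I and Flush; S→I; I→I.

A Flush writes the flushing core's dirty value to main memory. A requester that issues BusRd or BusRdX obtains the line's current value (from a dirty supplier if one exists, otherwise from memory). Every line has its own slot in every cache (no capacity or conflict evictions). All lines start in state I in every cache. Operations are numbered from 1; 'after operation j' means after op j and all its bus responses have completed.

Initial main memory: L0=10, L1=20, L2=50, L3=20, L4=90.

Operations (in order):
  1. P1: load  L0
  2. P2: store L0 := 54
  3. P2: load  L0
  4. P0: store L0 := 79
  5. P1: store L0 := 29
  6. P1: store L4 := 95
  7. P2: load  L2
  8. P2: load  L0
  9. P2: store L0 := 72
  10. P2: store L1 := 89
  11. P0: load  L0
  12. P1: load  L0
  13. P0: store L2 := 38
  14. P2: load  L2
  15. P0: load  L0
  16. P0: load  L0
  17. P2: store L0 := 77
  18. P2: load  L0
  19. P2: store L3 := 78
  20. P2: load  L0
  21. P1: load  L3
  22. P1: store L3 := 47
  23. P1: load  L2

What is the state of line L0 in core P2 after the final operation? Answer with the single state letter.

state = M

step 1: P1: load  L0  ⟶  ISI  (L0)  txn=BusRd  M[L0]=10
step 2: P2: store L0 := 54  ⟶  IIM  (L0)  txn=BusRdX  M[L0]=10
step 3: P2: load  L0  ⟶  IIM  (L0)  txn=∅  M[L0]=10
step 4: P0: store L0 := 79  ⟶  MII  (L0)  txn=BusRdX+Flush  M[L0]=54
step 5: P1: store L0 := 29  ⟶  IMI  (L0)  txn=BusRdX+Flush  M[L0]=79
step 6: P1: store L4 := 95  ⟶  IMI  (L4)  txn=BusRdX  M[L4]=90
step 7: P2: load  L2  ⟶  IIS  (L2)  txn=BusRd  M[L2]=50
step 8: P2: load  L0  ⟶  ISS  (L0)  txn=BusRd+Flush  M[L0]=29
step 9: P2: store L0 := 72  ⟶  IIM  (L0)  txn=BusRdX  M[L0]=29
step 10: P2: store L1 := 89  ⟶  IIM  (L1)  txn=BusRdX  M[L1]=20
step 11: P0: load  L0  ⟶  SIS  (L0)  txn=BusRd+Flush  M[L0]=72
step 12: P1: load  L0  ⟶  SSS  (L0)  txn=BusRd  M[L0]=72
step 13: P0: store L2 := 38  ⟶  MII  (L2)  txn=BusRdX  M[L2]=50
step 14: P2: load  L2  ⟶  SIS  (L2)  txn=BusRd+Flush  M[L2]=38
step 15: P0: load  L0  ⟶  SSS  (L0)  txn=∅  M[L0]=72
step 16: P0: load  L0  ⟶  SSS  (L0)  txn=∅  M[L0]=72
step 17: P2: store L0 := 77  ⟶  IIM  (L0)  txn=BusRdX  M[L0]=72
step 18: P2: load  L0  ⟶  IIM  (L0)  txn=∅  M[L0]=72
step 19: P2: store L3 := 78  ⟶  IIM  (L3)  txn=BusRdX  M[L3]=20
step 20: P2: load  L0  ⟶  IIM  (L0)  txn=∅  M[L0]=72
step 21: P1: load  L3  ⟶  ISS  (L3)  txn=BusRd+Flush  M[L3]=78
step 22: P1: store L3 := 47  ⟶  IMI  (L3)  txn=BusRdX  M[L3]=78
step 23: P1: load  L2  ⟶  SSS  (L2)  txn=BusRd  M[L2]=38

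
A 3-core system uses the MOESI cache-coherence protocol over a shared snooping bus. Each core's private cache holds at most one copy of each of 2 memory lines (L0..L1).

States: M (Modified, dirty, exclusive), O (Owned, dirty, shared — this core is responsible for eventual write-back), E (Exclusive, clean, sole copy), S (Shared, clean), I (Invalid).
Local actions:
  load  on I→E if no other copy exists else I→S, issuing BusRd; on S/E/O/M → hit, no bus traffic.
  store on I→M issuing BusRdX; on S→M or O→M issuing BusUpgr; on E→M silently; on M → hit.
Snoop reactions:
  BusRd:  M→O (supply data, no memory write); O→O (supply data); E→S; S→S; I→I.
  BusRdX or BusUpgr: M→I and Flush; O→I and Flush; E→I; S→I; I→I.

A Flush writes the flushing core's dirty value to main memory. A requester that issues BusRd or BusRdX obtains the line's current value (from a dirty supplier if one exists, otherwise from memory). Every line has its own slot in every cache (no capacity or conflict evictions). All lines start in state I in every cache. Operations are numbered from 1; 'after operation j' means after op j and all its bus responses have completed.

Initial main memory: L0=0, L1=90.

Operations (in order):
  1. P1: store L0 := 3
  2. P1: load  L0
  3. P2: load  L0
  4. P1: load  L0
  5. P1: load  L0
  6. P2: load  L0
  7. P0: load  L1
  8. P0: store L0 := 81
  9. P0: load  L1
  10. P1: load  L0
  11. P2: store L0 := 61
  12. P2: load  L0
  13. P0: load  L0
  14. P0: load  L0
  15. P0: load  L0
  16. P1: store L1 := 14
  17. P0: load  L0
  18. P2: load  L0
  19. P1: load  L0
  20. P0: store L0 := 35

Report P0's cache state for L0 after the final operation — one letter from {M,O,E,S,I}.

state = M

step 1: P1: store L0 := 3  ⟶  IMI  (L0)  txn=BusRdX  M[L0]=0
step 2: P1: load  L0  ⟶  IMI  (L0)  txn=∅  M[L0]=0
step 3: P2: load  L0  ⟶  IOS  (L0)  txn=BusRd  M[L0]=0
step 4: P1: load  L0  ⟶  IOS  (L0)  txn=∅  M[L0]=0
step 5: P1: load  L0  ⟶  IOS  (L0)  txn=∅  M[L0]=0
step 6: P2: load  L0  ⟶  IOS  (L0)  txn=∅  M[L0]=0
step 7: P0: load  L1  ⟶  EII  (L1)  txn=BusRd  M[L1]=90
step 8: P0: store L0 := 81  ⟶  MII  (L0)  txn=BusRdX+Flush  M[L0]=3
step 9: P0: load  L1  ⟶  EII  (L1)  txn=∅  M[L1]=90
step 10: P1: load  L0  ⟶  OSI  (L0)  txn=BusRd  M[L0]=3
step 11: P2: store L0 := 61  ⟶  IIM  (L0)  txn=BusRdX+Flush  M[L0]=81
step 12: P2: load  L0  ⟶  IIM  (L0)  txn=∅  M[L0]=81
step 13: P0: load  L0  ⟶  SIO  (L0)  txn=BusRd  M[L0]=81
step 14: P0: load  L0  ⟶  SIO  (L0)  txn=∅  M[L0]=81
step 15: P0: load  L0  ⟶  SIO  (L0)  txn=∅  M[L0]=81
step 16: P1: store L1 := 14  ⟶  IMI  (L1)  txn=BusRdX  M[L1]=90
step 17: P0: load  L0  ⟶  SIO  (L0)  txn=∅  M[L0]=81
step 18: P2: load  L0  ⟶  SIO  (L0)  txn=∅  M[L0]=81
step 19: P1: load  L0  ⟶  SSO  (L0)  txn=BusRd  M[L0]=81
step 20: P0: store L0 := 35  ⟶  MII  (L0)  txn=BusUpgr+Flush  M[L0]=61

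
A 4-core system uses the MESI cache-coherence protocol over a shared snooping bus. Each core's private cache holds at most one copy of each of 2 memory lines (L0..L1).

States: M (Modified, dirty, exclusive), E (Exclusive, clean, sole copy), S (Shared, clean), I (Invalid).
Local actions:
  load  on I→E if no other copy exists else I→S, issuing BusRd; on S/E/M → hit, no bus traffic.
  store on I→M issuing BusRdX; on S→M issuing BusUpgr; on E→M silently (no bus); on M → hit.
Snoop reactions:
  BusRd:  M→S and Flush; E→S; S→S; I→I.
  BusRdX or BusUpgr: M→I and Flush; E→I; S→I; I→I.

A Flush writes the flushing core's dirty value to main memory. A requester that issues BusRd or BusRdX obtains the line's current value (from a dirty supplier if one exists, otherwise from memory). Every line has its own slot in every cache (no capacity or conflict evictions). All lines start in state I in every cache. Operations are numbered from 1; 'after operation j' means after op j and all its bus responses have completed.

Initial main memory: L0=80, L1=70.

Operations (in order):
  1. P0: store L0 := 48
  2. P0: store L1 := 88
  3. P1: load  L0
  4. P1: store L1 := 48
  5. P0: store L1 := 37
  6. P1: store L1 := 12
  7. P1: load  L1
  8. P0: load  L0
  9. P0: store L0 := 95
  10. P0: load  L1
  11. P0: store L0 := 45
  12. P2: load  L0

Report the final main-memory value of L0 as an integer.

1. P0: store L0 := 48  bus=[BusRdX]  L0: P0=M P1=I P2=I P3=I  mem[L0]=80
2. P0: store L1 := 88  bus=[BusRdX]  L1: P0=M P1=I P2=I P3=I  mem[L1]=70
3. P1: load  L0  bus=[BusRd,Flush]  L0: P0=S P1=S P2=I P3=I  mem[L0]=48
4. P1: store L1 := 48  bus=[BusRdX,Flush]  L1: P0=I P1=M P2=I P3=I  mem[L1]=88
5. P0: store L1 := 37  bus=[BusRdX,Flush]  L1: P0=M P1=I P2=I P3=I  mem[L1]=48
6. P1: store L1 := 12  bus=[BusRdX,Flush]  L1: P0=I P1=M P2=I P3=I  mem[L1]=37
7. P1: load  L1  bus=[-]  L1: P0=I P1=M P2=I P3=I  mem[L1]=37
8. P0: load  L0  bus=[-]  L0: P0=S P1=S P2=I P3=I  mem[L0]=48
9. P0: store L0 := 95  bus=[BusUpgr]  L0: P0=M P1=I P2=I P3=I  mem[L0]=48
10. P0: load  L1  bus=[BusRd,Flush]  L1: P0=S P1=S P2=I P3=I  mem[L1]=12
11. P0: store L0 := 45  bus=[-]  L0: P0=M P1=I P2=I P3=I  mem[L0]=48
12. P2: load  L0  bus=[BusRd,Flush]  L0: P0=S P1=I P2=S P3=I  mem[L0]=45

memory[L0] = 45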